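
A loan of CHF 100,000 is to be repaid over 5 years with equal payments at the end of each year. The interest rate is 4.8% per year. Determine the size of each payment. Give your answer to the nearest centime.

CHF 22,969.93

Level ordinary annuity; solve PV = PMT × [(1 − (1+r)^−n)/r] for PMT.
Periodic rate r = 0.048 per year.
With n = 5: PMT = 100,000 / ([(1 − (1+r)^−n)/r]) = CHF 22,969.93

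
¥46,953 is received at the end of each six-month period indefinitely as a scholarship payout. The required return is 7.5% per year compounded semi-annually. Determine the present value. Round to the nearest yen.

¥1,252,080

Periodic rate r = 0.075/2 per half-year.
Level perpetuity: PV = PMT / r = 46,953 / (0.075/2) = ¥1,252,080.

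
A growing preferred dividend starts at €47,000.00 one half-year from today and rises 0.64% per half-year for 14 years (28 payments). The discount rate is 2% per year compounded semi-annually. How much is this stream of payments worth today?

€1,242,167.29

Periodic rate r = 0.02/2 per half-year; n is counted in half-years.
Growing ordinary annuity: PV = PMT₁ × [1 − ((1+g)/(1+r))^n] / (r − g) = 47,000 × [1 − ((1+0.0064)/(1+r))^28] / (r − 0.0064) = €1,242,167.29.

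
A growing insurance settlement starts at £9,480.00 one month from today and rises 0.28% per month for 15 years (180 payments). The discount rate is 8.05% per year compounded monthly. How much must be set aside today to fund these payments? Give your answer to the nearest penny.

Periodic rate r = 0.0805/12 per month; n is counted in months.
Growing ordinary annuity: PV = PMT₁ × [1 − ((1+g)/(1+r))^n] / (r − g) = 9,480 × [1 − ((1+0.0028)/(1+r))^180] / (r − 0.0028) = £1,221,283.16.

£1,221,283.16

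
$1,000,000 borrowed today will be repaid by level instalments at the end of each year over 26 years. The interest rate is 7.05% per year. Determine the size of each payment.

Level ordinary annuity; solve PV = PMT × [(1 − (1+r)^−n)/r] for PMT.
Periodic rate r = 0.0705 per year.
With n = 26: PMT = 1,000,000 / ([(1 − (1+r)^−n)/r]) = $84,951.69

$84,951.69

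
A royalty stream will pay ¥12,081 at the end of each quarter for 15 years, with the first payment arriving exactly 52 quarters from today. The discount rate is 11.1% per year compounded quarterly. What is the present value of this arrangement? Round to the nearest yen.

Ordinary annuity of 60 payments, first payment at period 52.
Periodic rate r = 0.111/4 per quarter; n is counted in quarters.
The ordinary-annuity PV formula values the stream one period before the first payment (period 51); discount that back 51 periods:
PV₀ = 12,081 × [1 − (1+r)^−60] / r × (1+r)^−51 = ¥86,929

¥86,929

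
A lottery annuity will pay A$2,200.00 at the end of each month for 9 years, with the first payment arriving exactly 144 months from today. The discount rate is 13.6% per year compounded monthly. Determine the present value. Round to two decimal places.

Ordinary annuity of 108 payments, first payment at period 144.
Periodic rate r = 0.136/12 per month; n is counted in months.
The ordinary-annuity PV formula values the stream one period before the first payment (period 143); discount that back 143 periods:
PV₀ = 2,200 × [1 − (1+r)^−108] / r × (1+r)^−143 = A$27,270.84

A$27,270.84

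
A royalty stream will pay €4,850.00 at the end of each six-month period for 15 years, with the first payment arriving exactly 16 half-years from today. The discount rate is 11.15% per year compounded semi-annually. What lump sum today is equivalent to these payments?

Ordinary annuity of 30 payments, first payment at period 16.
Periodic rate r = 0.1115/2 per half-year; n is counted in half-years.
The ordinary-annuity PV formula values the stream one period before the first payment (period 15); discount that back 15 periods:
PV₀ = 4,850 × [1 − (1+r)^−30] / r × (1+r)^−15 = €30,982.33

€30,982.33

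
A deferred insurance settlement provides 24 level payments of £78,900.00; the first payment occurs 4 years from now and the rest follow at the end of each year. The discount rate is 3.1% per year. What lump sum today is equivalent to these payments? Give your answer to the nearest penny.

Ordinary annuity of 24 payments, first payment at period 4.
Periodic rate r = 0.031 per year.
The ordinary-annuity PV formula values the stream one period before the first payment (period 3); discount that back 3 periods:
PV₀ = 78,900 × [1 − (1+r)^−24] / r × (1+r)^−3 = £1,206,239.68

£1,206,239.68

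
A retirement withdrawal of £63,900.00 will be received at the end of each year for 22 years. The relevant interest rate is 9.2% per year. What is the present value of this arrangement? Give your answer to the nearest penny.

This is an ordinary annuity: 22 payments of £63,900.00 at the end of each year.
Periodic rate r = 0.092 per year.
PV = PMT × [(1 − (1+r)^−n)/r] = 63,900 × [1 − (1+r)^−22] / r = £594,377.38

£594,377.38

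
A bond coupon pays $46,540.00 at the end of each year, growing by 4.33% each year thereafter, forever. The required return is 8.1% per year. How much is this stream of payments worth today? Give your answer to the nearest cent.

Periodic rate r = 0.081 per year.
Growing perpetuity (Gordon): PV = PMT₁ / (r − g) = 46,540 / (r − 0.0433) = $1,234,482.76.

$1,234,482.76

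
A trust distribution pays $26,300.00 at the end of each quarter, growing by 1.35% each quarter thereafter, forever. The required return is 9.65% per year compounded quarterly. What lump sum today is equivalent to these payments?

Periodic rate r = 0.0965/4 per quarter.
Growing perpetuity (Gordon): PV = PMT₁ / (r − g) = 26,300 / (r − 0.0135) = $2,475,294.12.

$2,475,294.12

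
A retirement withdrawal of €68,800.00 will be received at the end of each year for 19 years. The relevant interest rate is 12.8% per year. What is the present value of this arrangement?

€482,986.31

This is an ordinary annuity: 19 payments of €68,800.00 at the end of each year.
Periodic rate r = 0.128 per year.
PV = PMT × [(1 − (1+r)^−n)/r] = 68,800 × [1 − (1+r)^−19] / r = €482,986.31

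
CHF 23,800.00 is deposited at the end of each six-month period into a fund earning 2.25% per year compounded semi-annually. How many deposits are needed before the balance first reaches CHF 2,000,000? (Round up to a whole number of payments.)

Periodic rate r = 0.0225/2 per half-year; n is counted in half-years.
Ordinary annuity FV: 2,000,000 = 23,800 × [((1+r)^n − 1)/r].
(1+r)^n = 1 + 2,000,000 × r / 23,800, so n = ln(1 + 2,000,000·r/23,800) / ln(1+r) = 59.48.
Round up to a whole number of payments: n = 60.

60 payments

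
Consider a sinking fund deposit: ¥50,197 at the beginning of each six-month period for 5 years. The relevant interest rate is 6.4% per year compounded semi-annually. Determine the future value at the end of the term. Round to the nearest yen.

¥599,366

This is an annuity due: 10 deposits of ¥50,197 at the beginning of each six-month period.
Periodic rate r = 0.064/2 per half-year; n is counted in half-years.
FV = PMT × [((1+r)^n − 1)/r] × (1+r) = 50,197 × [(1+r)^10 − 1] / r × (1+r) = ¥599,366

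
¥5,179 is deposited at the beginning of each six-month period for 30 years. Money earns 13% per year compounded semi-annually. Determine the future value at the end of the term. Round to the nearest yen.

This is an annuity due: 60 deposits of ¥5,179 at the beginning of each six-month period.
Periodic rate r = 0.13/2 per half-year; n is counted in half-years.
FV = PMT × [((1+r)^n − 1)/r] × (1+r) = 5,179 × [(1+r)^60 − 1] / r × (1+r) = ¥3,627,577

¥3,627,577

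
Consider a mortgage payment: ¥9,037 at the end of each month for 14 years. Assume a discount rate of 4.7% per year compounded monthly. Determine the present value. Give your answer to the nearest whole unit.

¥1,110,854

This is an ordinary annuity: 168 payments of ¥9,037 at the end of each month.
Periodic rate r = 0.047/12 per month; n is counted in months.
PV = PMT × [(1 − (1+r)^−n)/r] = 9,037 × [1 − (1+r)^−168] / r = ¥1,110,854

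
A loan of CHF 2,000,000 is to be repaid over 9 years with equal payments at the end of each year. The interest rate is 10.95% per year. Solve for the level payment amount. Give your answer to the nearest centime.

Level ordinary annuity; solve PV = PMT × [(1 − (1+r)^−n)/r] for PMT.
Periodic rate r = 0.1095 per year.
With n = 9: PMT = 2,000,000 / ([(1 − (1+r)^−n)/r]) = CHF 360,501.65

CHF 360,501.65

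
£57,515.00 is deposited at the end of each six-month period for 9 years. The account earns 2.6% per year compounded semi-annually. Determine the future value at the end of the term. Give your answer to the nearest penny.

£1,158,000.03

This is an ordinary annuity: 18 deposits of £57,515.00 at the end of each six-month period.
Periodic rate r = 0.026/2 per half-year; n is counted in half-years.
FV = PMT × [((1+r)^n − 1)/r] = 57,515 × [(1+r)^18 − 1] / r = £1,158,000.03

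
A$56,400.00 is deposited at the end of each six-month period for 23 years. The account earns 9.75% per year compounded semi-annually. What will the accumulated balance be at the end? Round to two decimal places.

A$9,175,811.66

This is an ordinary annuity: 46 deposits of A$56,400.00 at the end of each six-month period.
Periodic rate r = 0.0975/2 per half-year; n is counted in half-years.
FV = PMT × [((1+r)^n − 1)/r] = 56,400 × [(1+r)^46 − 1] / r = A$9,175,811.66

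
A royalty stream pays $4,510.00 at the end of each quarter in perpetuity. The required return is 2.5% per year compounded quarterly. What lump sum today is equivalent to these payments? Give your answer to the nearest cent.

$721,600.00

Periodic rate r = 0.025/4 per quarter.
Level perpetuity: PV = PMT / r = 4,510 / (0.025/4) = $721,600.00.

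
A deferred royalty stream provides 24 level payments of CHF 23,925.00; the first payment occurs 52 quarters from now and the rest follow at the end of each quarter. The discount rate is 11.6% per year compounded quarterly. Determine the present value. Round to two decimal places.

CHF 95,314.09

Ordinary annuity of 24 payments, first payment at period 52.
Periodic rate r = 0.116/4 per quarter; n is counted in quarters.
The ordinary-annuity PV formula values the stream one period before the first payment (period 51); discount that back 51 periods:
PV₀ = 23,925 × [1 − (1+r)^−24] / r × (1+r)^−51 = CHF 95,314.09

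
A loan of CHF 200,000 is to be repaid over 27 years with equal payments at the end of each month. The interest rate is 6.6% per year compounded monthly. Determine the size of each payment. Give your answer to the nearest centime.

Level ordinary annuity; solve PV = PMT × [(1 − (1+r)^−n)/r] for PMT.
Periodic rate r = 0.066/12 per month; n is counted in months.
With n = 324: PMT = 200,000 / ([(1 − (1+r)^−n)/r]) = CHF 1,323.91

CHF 1,323.91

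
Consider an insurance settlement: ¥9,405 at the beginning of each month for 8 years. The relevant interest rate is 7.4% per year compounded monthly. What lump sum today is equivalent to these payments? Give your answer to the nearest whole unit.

This is an annuity due: 96 payments of ¥9,405 at the beginning of each month.
Periodic rate r = 0.074/12 per month; n is counted in months.
PV = PMT × [(1 − (1+r)^−n)/r] × (1+r) = 9,405 × [1 − (1+r)^−96] / r × (1+r) = ¥684,058

¥684,058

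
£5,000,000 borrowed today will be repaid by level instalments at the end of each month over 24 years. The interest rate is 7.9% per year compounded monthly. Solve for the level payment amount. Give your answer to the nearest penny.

Level ordinary annuity; solve PV = PMT × [(1 − (1+r)^−n)/r] for PMT.
Periodic rate r = 0.079/12 per month; n is counted in months.
With n = 288: PMT = 5,000,000 / ([(1 − (1+r)^−n)/r]) = £38,775.86

£38,775.86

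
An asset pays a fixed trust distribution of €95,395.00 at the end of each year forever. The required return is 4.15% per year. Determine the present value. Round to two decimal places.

€2,298,674.70

Periodic rate r = 0.0415 per year.
Level perpetuity: PV = PMT / r = 95,395 / (0.0415) = €2,298,674.70.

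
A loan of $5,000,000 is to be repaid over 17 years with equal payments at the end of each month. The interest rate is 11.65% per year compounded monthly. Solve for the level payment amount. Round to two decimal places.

Level ordinary annuity; solve PV = PMT × [(1 − (1+r)^−n)/r] for PMT.
Periodic rate r = 0.1165/12 per month; n is counted in months.
With n = 204: PMT = 5,000,000 / ([(1 − (1+r)^−n)/r]) = $56,399.51

$56,399.51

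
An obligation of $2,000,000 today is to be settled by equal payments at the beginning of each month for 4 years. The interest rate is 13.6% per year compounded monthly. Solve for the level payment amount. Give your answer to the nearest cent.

Level annuity due; solve PV = PMT × [(1 − (1+r)^−n)/r] × (1+r) for PMT.
Periodic rate r = 0.136/12 per month; n is counted in months.
With n = 48: PMT = 2,000,000 / ([(1 − (1+r)^−n)/r] × (1+r)) = $53,644.52

$53,644.52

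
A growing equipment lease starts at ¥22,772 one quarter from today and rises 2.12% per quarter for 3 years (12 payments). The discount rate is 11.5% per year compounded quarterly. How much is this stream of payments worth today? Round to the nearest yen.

Periodic rate r = 0.115/4 per quarter; n is counted in quarters.
Growing ordinary annuity: PV = PMT₁ × [1 − ((1+g)/(1+r))^n] / (r − g) = 22,772 × [1 − ((1+0.0212)/(1+r))^12] / (r − 0.0212) = ¥255,163.

¥255,163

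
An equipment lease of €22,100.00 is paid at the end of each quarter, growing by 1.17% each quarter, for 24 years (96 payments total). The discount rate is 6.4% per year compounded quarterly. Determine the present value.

€1,718,985.58

Periodic rate r = 0.064/4 per quarter; n is counted in quarters.
Growing ordinary annuity: PV = PMT₁ × [1 − ((1+g)/(1+r))^n] / (r − g) = 22,100 × [1 − ((1+0.0117)/(1+r))^96] / (r − 0.0117) = €1,718,985.58.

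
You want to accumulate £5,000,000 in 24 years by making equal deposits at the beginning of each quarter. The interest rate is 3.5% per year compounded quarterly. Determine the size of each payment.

Level annuity due; solve FV = PMT × [((1+r)^n − 1)/r] × (1+r) for PMT.
Periodic rate r = 0.035/4 per quarter; n is counted in quarters.
With n = 96: PMT = 5,000,000 / ([((1+r)^n − 1)/r] × (1+r)) = £33,159.93

£33,159.93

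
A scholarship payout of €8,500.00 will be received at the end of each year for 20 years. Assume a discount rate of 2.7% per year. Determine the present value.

This is an ordinary annuity: 20 payments of €8,500.00 at the end of each year.
Periodic rate r = 0.027 per year.
PV = PMT × [(1 − (1+r)^−n)/r] = 8,500 × [1 − (1+r)^−20] / r = €130,038.50

€130,038.50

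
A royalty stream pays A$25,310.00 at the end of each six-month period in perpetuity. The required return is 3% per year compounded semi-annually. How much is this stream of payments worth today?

A$1,687,333.33

Periodic rate r = 0.03/2 per half-year.
Level perpetuity: PV = PMT / r = 25,310 / (0.03/2) = A$1,687,333.33.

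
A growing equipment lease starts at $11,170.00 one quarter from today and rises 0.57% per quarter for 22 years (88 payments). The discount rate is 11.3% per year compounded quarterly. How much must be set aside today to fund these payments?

Periodic rate r = 0.113/4 per quarter; n is counted in quarters.
Growing ordinary annuity: PV = PMT₁ × [1 − ((1+g)/(1+r))^n] / (r − g) = 11,170 × [1 − ((1+0.0057)/(1+r))^88] / (r − 0.0057) = $424,964.69.

$424,964.69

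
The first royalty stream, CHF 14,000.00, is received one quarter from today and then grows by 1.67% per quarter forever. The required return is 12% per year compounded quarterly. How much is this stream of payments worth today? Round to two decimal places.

Periodic rate r = 0.12/4 per quarter.
Growing perpetuity (Gordon): PV = PMT₁ / (r − g) = 14,000 / (r − 0.0167) = CHF 1,052,631.58.

CHF 1,052,631.58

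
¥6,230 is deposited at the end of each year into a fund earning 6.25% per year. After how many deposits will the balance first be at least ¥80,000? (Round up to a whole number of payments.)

10 payments

Periodic rate r = 0.0625 per year.
Ordinary annuity FV: 80,000 = 6,230 × [((1+r)^n − 1)/r].
(1+r)^n = 1 + 80,000 × r / 6,230, so n = ln(1 + 80,000·r/6,230) / ln(1+r) = 9.72.
Round up to a whole number of payments: n = 10.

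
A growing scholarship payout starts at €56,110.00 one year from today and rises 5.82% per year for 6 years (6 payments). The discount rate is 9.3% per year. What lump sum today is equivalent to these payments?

€284,513.73

Periodic rate r = 0.093 per year.
Growing ordinary annuity: PV = PMT₁ × [1 − ((1+g)/(1+r))^n] / (r − g) = 56,110 × [1 − ((1+0.0582)/(1+r))^6] / (r − 0.0582) = €284,513.73.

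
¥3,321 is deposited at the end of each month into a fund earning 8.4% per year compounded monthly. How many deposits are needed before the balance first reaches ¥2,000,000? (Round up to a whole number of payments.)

Periodic rate r = 0.084/12 per month; n is counted in months.
Ordinary annuity FV: 2,000,000 = 3,321 × [((1+r)^n − 1)/r].
(1+r)^n = 1 + 2,000,000 × r / 3,321, so n = ln(1 + 2,000,000·r/3,321) / ln(1+r) = 236.78.
Round up to a whole number of payments: n = 237.

237 payments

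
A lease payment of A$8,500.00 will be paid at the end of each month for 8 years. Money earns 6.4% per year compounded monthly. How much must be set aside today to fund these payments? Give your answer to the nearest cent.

A$637,322.00

This is an ordinary annuity: 96 payments of A$8,500.00 at the end of each month.
Periodic rate r = 0.064/12 per month; n is counted in months.
PV = PMT × [(1 − (1+r)^−n)/r] = 8,500 × [1 − (1+r)^−96] / r = A$637,322.00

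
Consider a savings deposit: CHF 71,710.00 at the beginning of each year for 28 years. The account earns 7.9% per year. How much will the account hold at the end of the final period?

This is an annuity due: 28 deposits of CHF 71,710.00 at the beginning of each year.
Periodic rate r = 0.079 per year.
FV = PMT × [((1+r)^n − 1)/r] × (1+r) = 71,710 × [(1+r)^28 − 1] / r × (1+r) = CHF 7,253,879.60

CHF 7,253,879.60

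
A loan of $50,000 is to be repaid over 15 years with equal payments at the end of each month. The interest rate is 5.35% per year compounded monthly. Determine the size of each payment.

Level ordinary annuity; solve PV = PMT × [(1 − (1+r)^−n)/r] for PMT.
Periodic rate r = 0.0535/12 per month; n is counted in months.
With n = 180: PMT = 50,000 / ([(1 − (1+r)^−n)/r]) = $404.57

$404.57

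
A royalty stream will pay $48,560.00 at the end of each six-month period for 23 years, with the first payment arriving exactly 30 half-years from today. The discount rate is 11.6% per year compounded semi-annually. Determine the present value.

Ordinary annuity of 46 payments, first payment at period 30.
Periodic rate r = 0.116/2 per half-year; n is counted in half-years.
The ordinary-annuity PV formula values the stream one period before the first payment (period 29); discount that back 29 periods:
PV₀ = 48,560 × [1 − (1+r)^−46] / r × (1+r)^−29 = $151,015.50

$151,015.50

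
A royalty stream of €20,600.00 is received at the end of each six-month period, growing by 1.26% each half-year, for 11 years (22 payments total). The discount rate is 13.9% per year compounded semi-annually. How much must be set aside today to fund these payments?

Periodic rate r = 0.139/2 per half-year; n is counted in half-years.
Growing ordinary annuity: PV = PMT₁ × [1 − ((1+g)/(1+r))^n] / (r − g) = 20,600 × [1 − ((1+0.0126)/(1+r))^22] / (r − 0.0126) = €253,293.01.

€253,293.01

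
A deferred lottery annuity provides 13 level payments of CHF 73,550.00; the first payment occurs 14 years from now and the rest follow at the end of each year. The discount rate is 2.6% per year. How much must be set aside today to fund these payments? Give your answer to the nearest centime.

Ordinary annuity of 13 payments, first payment at period 14.
Periodic rate r = 0.026 per year.
The ordinary-annuity PV formula values the stream one period before the first payment (period 13); discount that back 13 periods:
PV₀ = 73,550 × [1 − (1+r)^−13] / r × (1+r)^−13 = CHF 574,883.50

CHF 574,883.50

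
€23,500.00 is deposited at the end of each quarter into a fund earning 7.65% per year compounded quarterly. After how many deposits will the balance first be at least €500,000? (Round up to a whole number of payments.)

19 payments

Periodic rate r = 0.0765/4 per quarter; n is counted in quarters.
Ordinary annuity FV: 500,000 = 23,500 × [((1+r)^n − 1)/r].
(1+r)^n = 1 + 500,000 × r / 23,500, so n = ln(1 + 500,000·r/23,500) / ln(1+r) = 18.02.
Round up to a whole number of payments: n = 19.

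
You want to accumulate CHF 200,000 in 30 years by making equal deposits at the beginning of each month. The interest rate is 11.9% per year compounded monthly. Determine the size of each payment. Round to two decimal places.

CHF 57.94

Level annuity due; solve FV = PMT × [((1+r)^n − 1)/r] × (1+r) for PMT.
Periodic rate r = 0.119/12 per month; n is counted in months.
With n = 360: PMT = 200,000 / ([((1+r)^n − 1)/r] × (1+r)) = CHF 57.94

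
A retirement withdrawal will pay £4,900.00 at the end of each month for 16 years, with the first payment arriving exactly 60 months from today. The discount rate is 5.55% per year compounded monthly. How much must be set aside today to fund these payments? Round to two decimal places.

£474,230.55

Ordinary annuity of 192 payments, first payment at period 60.
Periodic rate r = 0.0555/12 per month; n is counted in months.
The ordinary-annuity PV formula values the stream one period before the first payment (period 59); discount that back 59 periods:
PV₀ = 4,900 × [1 − (1+r)^−192] / r × (1+r)^−59 = £474,230.55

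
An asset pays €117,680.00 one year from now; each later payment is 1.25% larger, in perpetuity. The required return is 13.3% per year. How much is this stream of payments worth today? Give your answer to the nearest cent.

€976,597.51

Periodic rate r = 0.133 per year.
Growing perpetuity (Gordon): PV = PMT₁ / (r − g) = 117,680 / (r − 0.0125) = €976,597.51.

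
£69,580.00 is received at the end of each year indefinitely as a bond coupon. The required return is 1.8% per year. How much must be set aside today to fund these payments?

£3,865,555.56

Periodic rate r = 0.018 per year.
Level perpetuity: PV = PMT / r = 69,580 / (0.018) = £3,865,555.56.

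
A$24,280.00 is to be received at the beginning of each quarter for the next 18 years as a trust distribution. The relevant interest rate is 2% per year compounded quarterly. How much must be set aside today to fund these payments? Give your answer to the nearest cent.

This is an annuity due: 72 payments of A$24,280.00 at the beginning of each quarter.
Periodic rate r = 0.02/4 per quarter; n is counted in quarters.
PV = PMT × [(1 − (1+r)^−n)/r] × (1+r) = 24,280 × [1 − (1+r)^−72] / r × (1+r) = A$1,472,368.62

A$1,472,368.62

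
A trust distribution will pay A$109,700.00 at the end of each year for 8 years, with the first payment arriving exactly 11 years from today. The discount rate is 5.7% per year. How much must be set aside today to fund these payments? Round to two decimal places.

Ordinary annuity of 8 payments, first payment at period 11.
Periodic rate r = 0.057 per year.
The ordinary-annuity PV formula values the stream one period before the first payment (period 10); discount that back 10 periods:
PV₀ = 109,700 × [1 − (1+r)^−8] / r × (1+r)^−10 = A$396,010.58

A$396,010.58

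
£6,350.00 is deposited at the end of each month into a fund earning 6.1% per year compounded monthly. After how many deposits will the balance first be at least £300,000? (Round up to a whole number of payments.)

Periodic rate r = 0.061/12 per month; n is counted in months.
Ordinary annuity FV: 300,000 = 6,350 × [((1+r)^n − 1)/r].
(1+r)^n = 1 + 300,000 × r / 6,350, so n = ln(1 + 300,000·r/6,350) / ln(1+r) = 42.45.
Round up to a whole number of payments: n = 43.

43 payments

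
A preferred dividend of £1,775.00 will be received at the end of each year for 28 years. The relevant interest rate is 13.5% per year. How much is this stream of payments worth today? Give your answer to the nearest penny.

This is an ordinary annuity: 28 payments of £1,775.00 at the end of each year.
Periodic rate r = 0.135 per year.
PV = PMT × [(1 − (1+r)^−n)/r] = 1,775 × [1 − (1+r)^−28] / r = £12,768.85

£12,768.85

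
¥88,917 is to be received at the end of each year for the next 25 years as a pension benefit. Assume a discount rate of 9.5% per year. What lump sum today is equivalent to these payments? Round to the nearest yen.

This is an ordinary annuity: 25 payments of ¥88,917 at the end of each year.
Periodic rate r = 0.095 per year.
PV = PMT × [(1 − (1+r)^−n)/r] = 88,917 × [1 − (1+r)^−25] / r = ¥839,161

¥839,161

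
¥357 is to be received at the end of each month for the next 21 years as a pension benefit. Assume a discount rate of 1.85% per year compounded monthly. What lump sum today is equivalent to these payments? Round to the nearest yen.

This is an ordinary annuity: 252 payments of ¥357 at the end of each month.
Periodic rate r = 0.0185/12 per month; n is counted in months.
PV = PMT × [(1 − (1+r)^−n)/r] = 357 × [1 − (1+r)^−252] / r = ¥74,501

¥74,501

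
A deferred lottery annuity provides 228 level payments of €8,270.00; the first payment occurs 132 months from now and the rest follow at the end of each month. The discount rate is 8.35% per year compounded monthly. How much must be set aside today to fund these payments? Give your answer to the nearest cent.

Ordinary annuity of 228 payments, first payment at period 132.
Periodic rate r = 0.0835/12 per month; n is counted in months.
The ordinary-annuity PV formula values the stream one period before the first payment (period 131); discount that back 131 periods:
PV₀ = 8,270 × [1 − (1+r)^−228] / r × (1+r)^−131 = €380,575.73

€380,575.73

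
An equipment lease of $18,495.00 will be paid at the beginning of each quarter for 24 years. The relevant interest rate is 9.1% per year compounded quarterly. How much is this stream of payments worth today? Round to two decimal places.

$735,528.25

This is an annuity due: 96 payments of $18,495.00 at the beginning of each quarter.
Periodic rate r = 0.091/4 per quarter; n is counted in quarters.
PV = PMT × [(1 − (1+r)^−n)/r] × (1+r) = 18,495 × [1 − (1+r)^−96] / r × (1+r) = $735,528.25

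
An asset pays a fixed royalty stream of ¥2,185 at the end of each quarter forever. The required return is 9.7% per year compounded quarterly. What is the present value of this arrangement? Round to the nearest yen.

Periodic rate r = 0.097/4 per quarter.
Level perpetuity: PV = PMT / r = 2,185 / (0.097/4) = ¥90,103.

¥90,103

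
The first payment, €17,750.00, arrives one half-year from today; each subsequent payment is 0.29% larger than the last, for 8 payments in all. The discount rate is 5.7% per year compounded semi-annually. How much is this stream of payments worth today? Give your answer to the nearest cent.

Periodic rate r = 0.057/2 per half-year; n is counted in half-years.
Growing ordinary annuity: PV = PMT₁ × [1 − ((1+g)/(1+r))^n] / (r − g) = 17,750 × [1 − ((1+0.0029)/(1+r))^8] / (r − 0.0029) = €126,617.80.

€126,617.80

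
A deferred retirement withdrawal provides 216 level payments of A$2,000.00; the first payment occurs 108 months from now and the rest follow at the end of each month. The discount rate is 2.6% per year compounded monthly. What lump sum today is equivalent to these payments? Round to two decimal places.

Ordinary annuity of 216 payments, first payment at period 108.
Periodic rate r = 0.026/12 per month; n is counted in months.
The ordinary-annuity PV formula values the stream one period before the first payment (period 107); discount that back 107 periods:
PV₀ = 2,000 × [1 − (1+r)^−216] / r × (1+r)^−107 = A$273,445.84

A$273,445.84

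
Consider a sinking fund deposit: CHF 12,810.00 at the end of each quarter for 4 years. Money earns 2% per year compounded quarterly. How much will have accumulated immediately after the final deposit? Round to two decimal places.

This is an ordinary annuity: 16 deposits of CHF 12,810.00 at the end of each quarter.
Periodic rate r = 0.02/4 per quarter; n is counted in quarters.
FV = PMT × [((1+r)^n − 1)/r] = 12,810 × [(1+r)^16 − 1] / r = CHF 212,828.29

CHF 212,828.29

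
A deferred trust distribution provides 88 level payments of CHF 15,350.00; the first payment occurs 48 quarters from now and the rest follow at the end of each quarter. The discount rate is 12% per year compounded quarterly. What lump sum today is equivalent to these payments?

CHF 118,075.86

Ordinary annuity of 88 payments, first payment at period 48.
Periodic rate r = 0.12/4 per quarter; n is counted in quarters.
The ordinary-annuity PV formula values the stream one period before the first payment (period 47); discount that back 47 periods:
PV₀ = 15,350 × [1 − (1+r)^−88] / r × (1+r)^−47 = CHF 118,075.86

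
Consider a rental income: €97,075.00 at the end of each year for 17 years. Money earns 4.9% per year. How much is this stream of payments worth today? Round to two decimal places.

This is an ordinary annuity: 17 payments of €97,075.00 at the end of each year.
Periodic rate r = 0.049 per year.
PV = PMT × [(1 − (1+r)^−n)/r] = 97,075 × [1 − (1+r)^−17] / r = €1,102,650.25

€1,102,650.25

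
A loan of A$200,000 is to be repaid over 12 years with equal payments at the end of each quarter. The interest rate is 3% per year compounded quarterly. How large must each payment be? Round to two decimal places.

Level ordinary annuity; solve PV = PMT × [(1 − (1+r)^−n)/r] for PMT.
Periodic rate r = 0.03/4 per quarter; n is counted in quarters.
With n = 48: PMT = 200,000 / ([(1 − (1+r)^−n)/r]) = A$4,977.01

A$4,977.01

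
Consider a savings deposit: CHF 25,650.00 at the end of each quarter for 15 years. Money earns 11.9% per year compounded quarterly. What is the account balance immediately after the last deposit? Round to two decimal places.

CHF 4,144,017.91

This is an ordinary annuity: 60 deposits of CHF 25,650.00 at the end of each quarter.
Periodic rate r = 0.119/4 per quarter; n is counted in quarters.
FV = PMT × [((1+r)^n − 1)/r] = 25,650 × [(1+r)^60 − 1] / r = CHF 4,144,017.91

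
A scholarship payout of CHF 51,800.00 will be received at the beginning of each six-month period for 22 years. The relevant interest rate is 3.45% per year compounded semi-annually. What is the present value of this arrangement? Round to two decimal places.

This is an annuity due: 44 payments of CHF 51,800.00 at the beginning of each six-month period.
Periodic rate r = 0.0345/2 per half-year; n is counted in half-years.
PV = PMT × [(1 − (1+r)^−n)/r] × (1+r) = 51,800 × [1 − (1+r)^−44] / r × (1+r) = CHF 1,615,404.19

CHF 1,615,404.19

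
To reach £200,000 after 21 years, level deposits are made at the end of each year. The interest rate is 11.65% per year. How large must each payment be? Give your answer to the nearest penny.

£2,555.79

Level ordinary annuity; solve FV = PMT × [((1+r)^n − 1)/r] for PMT.
Periodic rate r = 0.1165 per year.
With n = 21: PMT = 200,000 / ([((1+r)^n − 1)/r]) = £2,555.79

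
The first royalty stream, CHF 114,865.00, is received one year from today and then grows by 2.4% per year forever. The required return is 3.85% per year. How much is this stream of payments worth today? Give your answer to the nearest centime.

CHF 7,921,724.14

Periodic rate r = 0.0385 per year.
Growing perpetuity (Gordon): PV = PMT₁ / (r − g) = 114,865 / (r − 0.024) = CHF 7,921,724.14.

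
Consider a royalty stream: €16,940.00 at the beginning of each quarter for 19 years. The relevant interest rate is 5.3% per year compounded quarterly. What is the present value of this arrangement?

€819,052.68

This is an annuity due: 76 payments of €16,940.00 at the beginning of each quarter.
Periodic rate r = 0.053/4 per quarter; n is counted in quarters.
PV = PMT × [(1 − (1+r)^−n)/r] × (1+r) = 16,940 × [1 − (1+r)^−76] / r × (1+r) = €819,052.68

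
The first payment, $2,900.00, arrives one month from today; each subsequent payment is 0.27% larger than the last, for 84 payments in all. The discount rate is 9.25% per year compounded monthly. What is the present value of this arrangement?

$198,019.46

Periodic rate r = 0.0925/12 per month; n is counted in months.
Growing ordinary annuity: PV = PMT₁ × [1 − ((1+g)/(1+r))^n] / (r − g) = 2,900 × [1 − ((1+0.0027)/(1+r))^84] / (r − 0.0027) = $198,019.46.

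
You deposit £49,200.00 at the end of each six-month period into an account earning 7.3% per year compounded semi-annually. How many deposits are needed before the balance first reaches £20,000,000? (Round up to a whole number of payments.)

78 payments

Periodic rate r = 0.073/2 per half-year; n is counted in half-years.
Ordinary annuity FV: 20,000,000 = 49,200 × [((1+r)^n − 1)/r].
(1+r)^n = 1 + 20,000,000 × r / 49,200, so n = ln(1 + 20,000,000·r/49,200) / ln(1+r) = 77.05.
Round up to a whole number of payments: n = 78.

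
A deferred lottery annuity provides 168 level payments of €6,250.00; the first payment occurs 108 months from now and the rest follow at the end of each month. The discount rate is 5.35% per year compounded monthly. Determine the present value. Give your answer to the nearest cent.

€458,442.67

Ordinary annuity of 168 payments, first payment at period 108.
Periodic rate r = 0.0535/12 per month; n is counted in months.
The ordinary-annuity PV formula values the stream one period before the first payment (period 107); discount that back 107 periods:
PV₀ = 6,250 × [1 − (1+r)^−168] / r × (1+r)^−107 = €458,442.67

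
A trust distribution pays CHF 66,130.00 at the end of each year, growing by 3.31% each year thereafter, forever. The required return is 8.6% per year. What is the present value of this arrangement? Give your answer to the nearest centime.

Periodic rate r = 0.086 per year.
Growing perpetuity (Gordon): PV = PMT₁ / (r − g) = 66,130 / (r − 0.0331) = CHF 1,250,094.52.

CHF 1,250,094.52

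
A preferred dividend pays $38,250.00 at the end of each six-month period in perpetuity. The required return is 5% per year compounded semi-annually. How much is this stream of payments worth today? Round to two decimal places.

$1,530,000.00

Periodic rate r = 0.05/2 per half-year.
Level perpetuity: PV = PMT / r = 38,250 / (0.05/2) = $1,530,000.00.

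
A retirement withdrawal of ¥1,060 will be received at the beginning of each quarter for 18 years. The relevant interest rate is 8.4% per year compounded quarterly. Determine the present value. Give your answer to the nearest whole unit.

This is an annuity due: 72 payments of ¥1,060 at the beginning of each quarter.
Periodic rate r = 0.084/4 per quarter; n is counted in quarters.
PV = PMT × [(1 − (1+r)^−n)/r] × (1+r) = 1,060 × [1 − (1+r)^−72] / r × (1+r) = ¥39,995

¥39,995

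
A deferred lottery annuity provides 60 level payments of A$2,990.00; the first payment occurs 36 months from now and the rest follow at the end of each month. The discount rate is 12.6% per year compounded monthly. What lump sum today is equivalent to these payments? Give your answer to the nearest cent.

Ordinary annuity of 60 payments, first payment at period 36.
Periodic rate r = 0.126/12 per month; n is counted in months.
The ordinary-annuity PV formula values the stream one period before the first payment (period 35); discount that back 35 periods:
PV₀ = 2,990 × [1 − (1+r)^−60] / r × (1+r)^−35 = A$91,997.49

A$91,997.49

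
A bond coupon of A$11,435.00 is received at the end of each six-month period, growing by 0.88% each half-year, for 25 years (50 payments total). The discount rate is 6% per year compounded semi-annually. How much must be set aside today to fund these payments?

Periodic rate r = 0.06/2 per half-year; n is counted in half-years.
Growing ordinary annuity: PV = PMT₁ × [1 − ((1+g)/(1+r))^n] / (r − g) = 11,435 × [1 − ((1+0.0088)/(1+r))^50] / (r − 0.0088) = A$348,712.23.

A$348,712.23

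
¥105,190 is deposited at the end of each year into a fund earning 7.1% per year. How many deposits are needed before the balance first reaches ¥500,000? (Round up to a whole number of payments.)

5 payments

Periodic rate r = 0.071 per year.
Ordinary annuity FV: 500,000 = 105,190 × [((1+r)^n − 1)/r].
(1+r)^n = 1 + 500,000 × r / 105,190, so n = ln(1 + 500,000·r/105,190) / ln(1+r) = 4.24.
Round up to a whole number of payments: n = 5.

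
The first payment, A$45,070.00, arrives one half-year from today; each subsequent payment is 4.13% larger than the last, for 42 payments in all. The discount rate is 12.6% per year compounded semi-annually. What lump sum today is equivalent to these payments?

A$1,203,550.48

Periodic rate r = 0.126/2 per half-year; n is counted in half-years.
Growing ordinary annuity: PV = PMT₁ × [1 − ((1+g)/(1+r))^n] / (r − g) = 45,070 × [1 − ((1+0.0413)/(1+r))^42] / (r − 0.0413) = A$1,203,550.48.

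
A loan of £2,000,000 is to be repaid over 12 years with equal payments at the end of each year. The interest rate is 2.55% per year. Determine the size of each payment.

£195,564.99

Level ordinary annuity; solve PV = PMT × [(1 − (1+r)^−n)/r] for PMT.
Periodic rate r = 0.0255 per year.
With n = 12: PMT = 2,000,000 / ([(1 − (1+r)^−n)/r]) = £195,564.99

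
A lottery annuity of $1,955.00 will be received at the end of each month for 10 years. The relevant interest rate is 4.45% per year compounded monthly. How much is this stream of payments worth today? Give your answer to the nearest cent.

$189,076.04

This is an ordinary annuity: 120 payments of $1,955.00 at the end of each month.
Periodic rate r = 0.0445/12 per month; n is counted in months.
PV = PMT × [(1 − (1+r)^−n)/r] = 1,955 × [1 − (1+r)^−120] / r = $189,076.04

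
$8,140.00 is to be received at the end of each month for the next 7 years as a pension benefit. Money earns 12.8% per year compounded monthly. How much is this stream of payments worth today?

$450,136.39

This is an ordinary annuity: 84 payments of $8,140.00 at the end of each month.
Periodic rate r = 0.128/12 per month; n is counted in months.
PV = PMT × [(1 − (1+r)^−n)/r] = 8,140 × [1 − (1+r)^−84] / r = $450,136.39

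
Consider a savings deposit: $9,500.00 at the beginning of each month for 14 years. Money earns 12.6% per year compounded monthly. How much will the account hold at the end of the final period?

$4,372,284.19

This is an annuity due: 168 deposits of $9,500.00 at the beginning of each month.
Periodic rate r = 0.126/12 per month; n is counted in months.
FV = PMT × [((1+r)^n − 1)/r] × (1+r) = 9,500 × [(1+r)^168 − 1] / r × (1+r) = $4,372,284.19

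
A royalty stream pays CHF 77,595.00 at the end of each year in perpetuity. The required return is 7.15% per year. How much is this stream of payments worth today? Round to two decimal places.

Periodic rate r = 0.0715 per year.
Level perpetuity: PV = PMT / r = 77,595 / (0.0715) = CHF 1,085,244.76.

CHF 1,085,244.76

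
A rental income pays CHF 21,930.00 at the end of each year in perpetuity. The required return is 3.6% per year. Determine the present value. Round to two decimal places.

CHF 609,166.67

Periodic rate r = 0.036 per year.
Level perpetuity: PV = PMT / r = 21,930 / (0.036) = CHF 609,166.67.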